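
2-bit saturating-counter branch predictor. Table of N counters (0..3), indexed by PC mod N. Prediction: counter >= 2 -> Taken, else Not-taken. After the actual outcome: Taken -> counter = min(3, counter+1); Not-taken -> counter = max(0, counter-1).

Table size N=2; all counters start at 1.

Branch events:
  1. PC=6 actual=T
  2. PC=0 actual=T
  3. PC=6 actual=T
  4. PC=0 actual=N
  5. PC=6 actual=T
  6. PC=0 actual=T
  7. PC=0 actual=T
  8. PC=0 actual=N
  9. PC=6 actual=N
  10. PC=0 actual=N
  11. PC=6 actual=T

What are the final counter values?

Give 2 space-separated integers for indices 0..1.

Ev 1: PC=6 idx=0 pred=N actual=T -> ctr[0]=2
Ev 2: PC=0 idx=0 pred=T actual=T -> ctr[0]=3
Ev 3: PC=6 idx=0 pred=T actual=T -> ctr[0]=3
Ev 4: PC=0 idx=0 pred=T actual=N -> ctr[0]=2
Ev 5: PC=6 idx=0 pred=T actual=T -> ctr[0]=3
Ev 6: PC=0 idx=0 pred=T actual=T -> ctr[0]=3
Ev 7: PC=0 idx=0 pred=T actual=T -> ctr[0]=3
Ev 8: PC=0 idx=0 pred=T actual=N -> ctr[0]=2
Ev 9: PC=6 idx=0 pred=T actual=N -> ctr[0]=1
Ev 10: PC=0 idx=0 pred=N actual=N -> ctr[0]=0
Ev 11: PC=6 idx=0 pred=N actual=T -> ctr[0]=1

Answer: 1 1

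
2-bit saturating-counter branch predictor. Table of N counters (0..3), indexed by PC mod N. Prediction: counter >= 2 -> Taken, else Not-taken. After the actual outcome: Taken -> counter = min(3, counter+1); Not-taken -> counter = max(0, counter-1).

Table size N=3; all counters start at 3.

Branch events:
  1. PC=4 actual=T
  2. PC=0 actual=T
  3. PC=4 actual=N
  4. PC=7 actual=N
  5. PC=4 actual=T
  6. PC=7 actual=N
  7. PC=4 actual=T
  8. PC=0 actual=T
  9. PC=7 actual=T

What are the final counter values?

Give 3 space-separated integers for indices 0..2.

Ev 1: PC=4 idx=1 pred=T actual=T -> ctr[1]=3
Ev 2: PC=0 idx=0 pred=T actual=T -> ctr[0]=3
Ev 3: PC=4 idx=1 pred=T actual=N -> ctr[1]=2
Ev 4: PC=7 idx=1 pred=T actual=N -> ctr[1]=1
Ev 5: PC=4 idx=1 pred=N actual=T -> ctr[1]=2
Ev 6: PC=7 idx=1 pred=T actual=N -> ctr[1]=1
Ev 7: PC=4 idx=1 pred=N actual=T -> ctr[1]=2
Ev 8: PC=0 idx=0 pred=T actual=T -> ctr[0]=3
Ev 9: PC=7 idx=1 pred=T actual=T -> ctr[1]=3

Answer: 3 3 3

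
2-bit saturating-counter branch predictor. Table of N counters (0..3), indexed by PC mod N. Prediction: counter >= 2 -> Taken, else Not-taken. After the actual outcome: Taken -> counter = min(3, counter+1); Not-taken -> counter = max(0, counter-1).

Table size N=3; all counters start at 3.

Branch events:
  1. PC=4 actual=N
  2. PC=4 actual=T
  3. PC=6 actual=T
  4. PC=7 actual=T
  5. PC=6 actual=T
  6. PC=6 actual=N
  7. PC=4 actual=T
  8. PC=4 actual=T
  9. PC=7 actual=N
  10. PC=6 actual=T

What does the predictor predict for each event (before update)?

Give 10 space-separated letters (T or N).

Answer: T T T T T T T T T T

Derivation:
Ev 1: PC=4 idx=1 pred=T actual=N -> ctr[1]=2
Ev 2: PC=4 idx=1 pred=T actual=T -> ctr[1]=3
Ev 3: PC=6 idx=0 pred=T actual=T -> ctr[0]=3
Ev 4: PC=7 idx=1 pred=T actual=T -> ctr[1]=3
Ev 5: PC=6 idx=0 pred=T actual=T -> ctr[0]=3
Ev 6: PC=6 idx=0 pred=T actual=N -> ctr[0]=2
Ev 7: PC=4 idx=1 pred=T actual=T -> ctr[1]=3
Ev 8: PC=4 idx=1 pred=T actual=T -> ctr[1]=3
Ev 9: PC=7 idx=1 pred=T actual=N -> ctr[1]=2
Ev 10: PC=6 idx=0 pred=T actual=T -> ctr[0]=3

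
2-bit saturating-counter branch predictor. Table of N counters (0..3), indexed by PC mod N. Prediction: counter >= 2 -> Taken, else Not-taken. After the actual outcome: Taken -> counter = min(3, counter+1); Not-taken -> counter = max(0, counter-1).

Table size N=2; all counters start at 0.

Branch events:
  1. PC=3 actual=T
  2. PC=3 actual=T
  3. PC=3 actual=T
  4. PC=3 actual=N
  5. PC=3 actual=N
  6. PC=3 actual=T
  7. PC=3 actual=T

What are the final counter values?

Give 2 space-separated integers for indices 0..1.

Answer: 0 3

Derivation:
Ev 1: PC=3 idx=1 pred=N actual=T -> ctr[1]=1
Ev 2: PC=3 idx=1 pred=N actual=T -> ctr[1]=2
Ev 3: PC=3 idx=1 pred=T actual=T -> ctr[1]=3
Ev 4: PC=3 idx=1 pred=T actual=N -> ctr[1]=2
Ev 5: PC=3 idx=1 pred=T actual=N -> ctr[1]=1
Ev 6: PC=3 idx=1 pred=N actual=T -> ctr[1]=2
Ev 7: PC=3 idx=1 pred=T actual=T -> ctr[1]=3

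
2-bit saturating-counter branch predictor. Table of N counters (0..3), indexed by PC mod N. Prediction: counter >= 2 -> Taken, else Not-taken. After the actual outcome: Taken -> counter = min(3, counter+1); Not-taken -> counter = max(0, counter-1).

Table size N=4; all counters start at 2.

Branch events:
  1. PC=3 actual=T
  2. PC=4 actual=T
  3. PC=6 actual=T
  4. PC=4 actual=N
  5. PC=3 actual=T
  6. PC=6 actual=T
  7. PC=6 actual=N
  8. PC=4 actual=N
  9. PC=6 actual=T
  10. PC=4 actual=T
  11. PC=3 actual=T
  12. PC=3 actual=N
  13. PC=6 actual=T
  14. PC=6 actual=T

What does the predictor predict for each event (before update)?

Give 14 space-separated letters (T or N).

Ev 1: PC=3 idx=3 pred=T actual=T -> ctr[3]=3
Ev 2: PC=4 idx=0 pred=T actual=T -> ctr[0]=3
Ev 3: PC=6 idx=2 pred=T actual=T -> ctr[2]=3
Ev 4: PC=4 idx=0 pred=T actual=N -> ctr[0]=2
Ev 5: PC=3 idx=3 pred=T actual=T -> ctr[3]=3
Ev 6: PC=6 idx=2 pred=T actual=T -> ctr[2]=3
Ev 7: PC=6 idx=2 pred=T actual=N -> ctr[2]=2
Ev 8: PC=4 idx=0 pred=T actual=N -> ctr[0]=1
Ev 9: PC=6 idx=2 pred=T actual=T -> ctr[2]=3
Ev 10: PC=4 idx=0 pred=N actual=T -> ctr[0]=2
Ev 11: PC=3 idx=3 pred=T actual=T -> ctr[3]=3
Ev 12: PC=3 idx=3 pred=T actual=N -> ctr[3]=2
Ev 13: PC=6 idx=2 pred=T actual=T -> ctr[2]=3
Ev 14: PC=6 idx=2 pred=T actual=T -> ctr[2]=3

Answer: T T T T T T T T T N T T T T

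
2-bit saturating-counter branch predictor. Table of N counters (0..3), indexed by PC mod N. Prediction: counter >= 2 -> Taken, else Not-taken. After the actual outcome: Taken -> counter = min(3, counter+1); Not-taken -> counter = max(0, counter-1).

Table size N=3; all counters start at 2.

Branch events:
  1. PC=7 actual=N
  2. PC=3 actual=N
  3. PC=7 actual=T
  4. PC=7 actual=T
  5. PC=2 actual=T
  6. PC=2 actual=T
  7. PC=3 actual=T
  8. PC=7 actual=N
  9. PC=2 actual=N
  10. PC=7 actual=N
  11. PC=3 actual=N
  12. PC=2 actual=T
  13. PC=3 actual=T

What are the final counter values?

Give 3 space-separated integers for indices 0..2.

Ev 1: PC=7 idx=1 pred=T actual=N -> ctr[1]=1
Ev 2: PC=3 idx=0 pred=T actual=N -> ctr[0]=1
Ev 3: PC=7 idx=1 pred=N actual=T -> ctr[1]=2
Ev 4: PC=7 idx=1 pred=T actual=T -> ctr[1]=3
Ev 5: PC=2 idx=2 pred=T actual=T -> ctr[2]=3
Ev 6: PC=2 idx=2 pred=T actual=T -> ctr[2]=3
Ev 7: PC=3 idx=0 pred=N actual=T -> ctr[0]=2
Ev 8: PC=7 idx=1 pred=T actual=N -> ctr[1]=2
Ev 9: PC=2 idx=2 pred=T actual=N -> ctr[2]=2
Ev 10: PC=7 idx=1 pred=T actual=N -> ctr[1]=1
Ev 11: PC=3 idx=0 pred=T actual=N -> ctr[0]=1
Ev 12: PC=2 idx=2 pred=T actual=T -> ctr[2]=3
Ev 13: PC=3 idx=0 pred=N actual=T -> ctr[0]=2

Answer: 2 1 3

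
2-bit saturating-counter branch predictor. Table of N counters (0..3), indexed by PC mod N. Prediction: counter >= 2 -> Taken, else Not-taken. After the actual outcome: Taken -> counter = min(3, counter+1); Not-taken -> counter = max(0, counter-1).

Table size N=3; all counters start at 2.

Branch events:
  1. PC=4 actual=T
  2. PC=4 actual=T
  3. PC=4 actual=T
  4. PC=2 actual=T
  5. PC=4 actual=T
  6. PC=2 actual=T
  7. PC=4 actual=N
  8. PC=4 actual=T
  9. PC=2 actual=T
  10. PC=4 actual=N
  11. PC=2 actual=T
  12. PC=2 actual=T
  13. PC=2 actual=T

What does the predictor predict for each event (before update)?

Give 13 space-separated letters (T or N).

Answer: T T T T T T T T T T T T T

Derivation:
Ev 1: PC=4 idx=1 pred=T actual=T -> ctr[1]=3
Ev 2: PC=4 idx=1 pred=T actual=T -> ctr[1]=3
Ev 3: PC=4 idx=1 pred=T actual=T -> ctr[1]=3
Ev 4: PC=2 idx=2 pred=T actual=T -> ctr[2]=3
Ev 5: PC=4 idx=1 pred=T actual=T -> ctr[1]=3
Ev 6: PC=2 idx=2 pred=T actual=T -> ctr[2]=3
Ev 7: PC=4 idx=1 pred=T actual=N -> ctr[1]=2
Ev 8: PC=4 idx=1 pred=T actual=T -> ctr[1]=3
Ev 9: PC=2 idx=2 pred=T actual=T -> ctr[2]=3
Ev 10: PC=4 idx=1 pred=T actual=N -> ctr[1]=2
Ev 11: PC=2 idx=2 pred=T actual=T -> ctr[2]=3
Ev 12: PC=2 idx=2 pred=T actual=T -> ctr[2]=3
Ev 13: PC=2 idx=2 pred=T actual=T -> ctr[2]=3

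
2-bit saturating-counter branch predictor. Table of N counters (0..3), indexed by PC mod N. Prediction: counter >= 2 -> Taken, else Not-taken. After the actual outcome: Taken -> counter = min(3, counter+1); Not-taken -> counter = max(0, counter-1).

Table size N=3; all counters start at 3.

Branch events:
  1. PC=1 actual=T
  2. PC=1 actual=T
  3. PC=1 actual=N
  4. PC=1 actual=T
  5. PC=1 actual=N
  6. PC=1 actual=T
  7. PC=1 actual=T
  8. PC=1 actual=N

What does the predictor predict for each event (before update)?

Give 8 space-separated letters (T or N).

Answer: T T T T T T T T

Derivation:
Ev 1: PC=1 idx=1 pred=T actual=T -> ctr[1]=3
Ev 2: PC=1 idx=1 pred=T actual=T -> ctr[1]=3
Ev 3: PC=1 idx=1 pred=T actual=N -> ctr[1]=2
Ev 4: PC=1 idx=1 pred=T actual=T -> ctr[1]=3
Ev 5: PC=1 idx=1 pred=T actual=N -> ctr[1]=2
Ev 6: PC=1 idx=1 pred=T actual=T -> ctr[1]=3
Ev 7: PC=1 idx=1 pred=T actual=T -> ctr[1]=3
Ev 8: PC=1 idx=1 pred=T actual=N -> ctr[1]=2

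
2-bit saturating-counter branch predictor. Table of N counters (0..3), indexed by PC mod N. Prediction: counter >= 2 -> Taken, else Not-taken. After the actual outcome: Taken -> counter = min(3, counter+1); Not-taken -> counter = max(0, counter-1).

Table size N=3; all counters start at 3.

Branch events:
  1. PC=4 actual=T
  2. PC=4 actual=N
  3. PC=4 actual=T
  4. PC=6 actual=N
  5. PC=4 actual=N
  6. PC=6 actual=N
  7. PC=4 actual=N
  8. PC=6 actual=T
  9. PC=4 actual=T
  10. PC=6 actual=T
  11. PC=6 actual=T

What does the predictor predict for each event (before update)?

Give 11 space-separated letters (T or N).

Ev 1: PC=4 idx=1 pred=T actual=T -> ctr[1]=3
Ev 2: PC=4 idx=1 pred=T actual=N -> ctr[1]=2
Ev 3: PC=4 idx=1 pred=T actual=T -> ctr[1]=3
Ev 4: PC=6 idx=0 pred=T actual=N -> ctr[0]=2
Ev 5: PC=4 idx=1 pred=T actual=N -> ctr[1]=2
Ev 6: PC=6 idx=0 pred=T actual=N -> ctr[0]=1
Ev 7: PC=4 idx=1 pred=T actual=N -> ctr[1]=1
Ev 8: PC=6 idx=0 pred=N actual=T -> ctr[0]=2
Ev 9: PC=4 idx=1 pred=N actual=T -> ctr[1]=2
Ev 10: PC=6 idx=0 pred=T actual=T -> ctr[0]=3
Ev 11: PC=6 idx=0 pred=T actual=T -> ctr[0]=3

Answer: T T T T T T T N N T T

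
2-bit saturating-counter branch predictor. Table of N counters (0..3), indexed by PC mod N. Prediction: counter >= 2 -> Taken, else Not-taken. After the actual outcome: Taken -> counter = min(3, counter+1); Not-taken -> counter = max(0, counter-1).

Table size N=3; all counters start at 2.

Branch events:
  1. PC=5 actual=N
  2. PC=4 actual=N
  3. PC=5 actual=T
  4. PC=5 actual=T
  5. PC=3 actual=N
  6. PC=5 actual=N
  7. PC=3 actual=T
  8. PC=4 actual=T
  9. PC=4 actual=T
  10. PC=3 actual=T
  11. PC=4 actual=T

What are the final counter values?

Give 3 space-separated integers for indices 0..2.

Answer: 3 3 2

Derivation:
Ev 1: PC=5 idx=2 pred=T actual=N -> ctr[2]=1
Ev 2: PC=4 idx=1 pred=T actual=N -> ctr[1]=1
Ev 3: PC=5 idx=2 pred=N actual=T -> ctr[2]=2
Ev 4: PC=5 idx=2 pred=T actual=T -> ctr[2]=3
Ev 5: PC=3 idx=0 pred=T actual=N -> ctr[0]=1
Ev 6: PC=5 idx=2 pred=T actual=N -> ctr[2]=2
Ev 7: PC=3 idx=0 pred=N actual=T -> ctr[0]=2
Ev 8: PC=4 idx=1 pred=N actual=T -> ctr[1]=2
Ev 9: PC=4 idx=1 pred=T actual=T -> ctr[1]=3
Ev 10: PC=3 idx=0 pred=T actual=T -> ctr[0]=3
Ev 11: PC=4 idx=1 pred=T actual=T -> ctr[1]=3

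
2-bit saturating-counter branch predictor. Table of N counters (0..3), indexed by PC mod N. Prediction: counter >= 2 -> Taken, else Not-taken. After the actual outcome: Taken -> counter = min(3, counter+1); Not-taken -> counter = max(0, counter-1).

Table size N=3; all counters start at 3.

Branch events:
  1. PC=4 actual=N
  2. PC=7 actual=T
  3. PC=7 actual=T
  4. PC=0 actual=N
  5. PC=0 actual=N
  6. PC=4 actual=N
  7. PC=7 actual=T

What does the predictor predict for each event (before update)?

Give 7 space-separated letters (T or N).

Answer: T T T T T T T

Derivation:
Ev 1: PC=4 idx=1 pred=T actual=N -> ctr[1]=2
Ev 2: PC=7 idx=1 pred=T actual=T -> ctr[1]=3
Ev 3: PC=7 idx=1 pred=T actual=T -> ctr[1]=3
Ev 4: PC=0 idx=0 pred=T actual=N -> ctr[0]=2
Ev 5: PC=0 idx=0 pred=T actual=N -> ctr[0]=1
Ev 6: PC=4 idx=1 pred=T actual=N -> ctr[1]=2
Ev 7: PC=7 idx=1 pred=T actual=T -> ctr[1]=3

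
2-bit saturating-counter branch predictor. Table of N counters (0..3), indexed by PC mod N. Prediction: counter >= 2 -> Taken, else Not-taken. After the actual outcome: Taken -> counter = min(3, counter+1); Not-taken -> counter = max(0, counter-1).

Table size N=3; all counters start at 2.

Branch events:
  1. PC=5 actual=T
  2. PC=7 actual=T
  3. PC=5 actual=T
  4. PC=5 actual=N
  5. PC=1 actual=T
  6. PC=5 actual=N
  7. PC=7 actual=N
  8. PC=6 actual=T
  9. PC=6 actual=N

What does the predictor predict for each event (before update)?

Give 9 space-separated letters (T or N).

Ev 1: PC=5 idx=2 pred=T actual=T -> ctr[2]=3
Ev 2: PC=7 idx=1 pred=T actual=T -> ctr[1]=3
Ev 3: PC=5 idx=2 pred=T actual=T -> ctr[2]=3
Ev 4: PC=5 idx=2 pred=T actual=N -> ctr[2]=2
Ev 5: PC=1 idx=1 pred=T actual=T -> ctr[1]=3
Ev 6: PC=5 idx=2 pred=T actual=N -> ctr[2]=1
Ev 7: PC=7 idx=1 pred=T actual=N -> ctr[1]=2
Ev 8: PC=6 idx=0 pred=T actual=T -> ctr[0]=3
Ev 9: PC=6 idx=0 pred=T actual=N -> ctr[0]=2

Answer: T T T T T T T T T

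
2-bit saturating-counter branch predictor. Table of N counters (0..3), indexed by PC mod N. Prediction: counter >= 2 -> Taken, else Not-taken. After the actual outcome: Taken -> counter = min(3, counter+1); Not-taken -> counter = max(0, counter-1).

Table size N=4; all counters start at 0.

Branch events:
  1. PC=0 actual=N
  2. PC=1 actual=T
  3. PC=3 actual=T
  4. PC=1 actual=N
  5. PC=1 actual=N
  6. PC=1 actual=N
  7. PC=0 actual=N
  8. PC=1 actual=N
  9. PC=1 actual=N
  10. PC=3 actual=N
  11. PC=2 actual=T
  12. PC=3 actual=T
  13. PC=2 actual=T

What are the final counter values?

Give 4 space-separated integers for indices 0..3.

Ev 1: PC=0 idx=0 pred=N actual=N -> ctr[0]=0
Ev 2: PC=1 idx=1 pred=N actual=T -> ctr[1]=1
Ev 3: PC=3 idx=3 pred=N actual=T -> ctr[3]=1
Ev 4: PC=1 idx=1 pred=N actual=N -> ctr[1]=0
Ev 5: PC=1 idx=1 pred=N actual=N -> ctr[1]=0
Ev 6: PC=1 idx=1 pred=N actual=N -> ctr[1]=0
Ev 7: PC=0 idx=0 pred=N actual=N -> ctr[0]=0
Ev 8: PC=1 idx=1 pred=N actual=N -> ctr[1]=0
Ev 9: PC=1 idx=1 pred=N actual=N -> ctr[1]=0
Ev 10: PC=3 idx=3 pred=N actual=N -> ctr[3]=0
Ev 11: PC=2 idx=2 pred=N actual=T -> ctr[2]=1
Ev 12: PC=3 idx=3 pred=N actual=T -> ctr[3]=1
Ev 13: PC=2 idx=2 pred=N actual=T -> ctr[2]=2

Answer: 0 0 2 1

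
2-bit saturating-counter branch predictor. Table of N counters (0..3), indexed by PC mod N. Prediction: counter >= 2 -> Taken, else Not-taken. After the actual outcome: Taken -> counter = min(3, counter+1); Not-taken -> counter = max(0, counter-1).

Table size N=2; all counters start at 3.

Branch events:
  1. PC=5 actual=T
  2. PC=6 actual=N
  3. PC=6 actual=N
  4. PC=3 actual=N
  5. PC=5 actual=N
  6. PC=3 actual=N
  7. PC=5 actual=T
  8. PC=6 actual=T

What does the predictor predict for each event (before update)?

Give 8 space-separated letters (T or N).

Answer: T T T T T N N N

Derivation:
Ev 1: PC=5 idx=1 pred=T actual=T -> ctr[1]=3
Ev 2: PC=6 idx=0 pred=T actual=N -> ctr[0]=2
Ev 3: PC=6 idx=0 pred=T actual=N -> ctr[0]=1
Ev 4: PC=3 idx=1 pred=T actual=N -> ctr[1]=2
Ev 5: PC=5 idx=1 pred=T actual=N -> ctr[1]=1
Ev 6: PC=3 idx=1 pred=N actual=N -> ctr[1]=0
Ev 7: PC=5 idx=1 pred=N actual=T -> ctr[1]=1
Ev 8: PC=6 idx=0 pred=N actual=T -> ctr[0]=2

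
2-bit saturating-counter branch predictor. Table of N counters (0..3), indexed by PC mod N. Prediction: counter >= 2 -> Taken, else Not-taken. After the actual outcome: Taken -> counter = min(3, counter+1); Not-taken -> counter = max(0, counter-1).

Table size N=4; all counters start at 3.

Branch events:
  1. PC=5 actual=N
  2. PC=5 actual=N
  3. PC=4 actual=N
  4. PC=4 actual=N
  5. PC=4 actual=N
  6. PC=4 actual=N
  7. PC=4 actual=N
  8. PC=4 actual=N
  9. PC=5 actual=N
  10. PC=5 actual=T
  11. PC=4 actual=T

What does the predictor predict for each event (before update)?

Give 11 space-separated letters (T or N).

Answer: T T T T N N N N N N N

Derivation:
Ev 1: PC=5 idx=1 pred=T actual=N -> ctr[1]=2
Ev 2: PC=5 idx=1 pred=T actual=N -> ctr[1]=1
Ev 3: PC=4 idx=0 pred=T actual=N -> ctr[0]=2
Ev 4: PC=4 idx=0 pred=T actual=N -> ctr[0]=1
Ev 5: PC=4 idx=0 pred=N actual=N -> ctr[0]=0
Ev 6: PC=4 idx=0 pred=N actual=N -> ctr[0]=0
Ev 7: PC=4 idx=0 pred=N actual=N -> ctr[0]=0
Ev 8: PC=4 idx=0 pred=N actual=N -> ctr[0]=0
Ev 9: PC=5 idx=1 pred=N actual=N -> ctr[1]=0
Ev 10: PC=5 idx=1 pred=N actual=T -> ctr[1]=1
Ev 11: PC=4 idx=0 pred=N actual=T -> ctr[0]=1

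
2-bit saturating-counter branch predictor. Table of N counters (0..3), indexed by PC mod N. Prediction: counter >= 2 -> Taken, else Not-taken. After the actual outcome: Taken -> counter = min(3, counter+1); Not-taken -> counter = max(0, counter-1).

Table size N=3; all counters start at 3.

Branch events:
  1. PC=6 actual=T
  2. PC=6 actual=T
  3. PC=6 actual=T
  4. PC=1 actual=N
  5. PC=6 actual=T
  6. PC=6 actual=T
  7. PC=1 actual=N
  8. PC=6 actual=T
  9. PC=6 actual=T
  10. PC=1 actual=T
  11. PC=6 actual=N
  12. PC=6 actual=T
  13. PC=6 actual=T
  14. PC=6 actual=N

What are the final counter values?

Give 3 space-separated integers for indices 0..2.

Answer: 2 2 3

Derivation:
Ev 1: PC=6 idx=0 pred=T actual=T -> ctr[0]=3
Ev 2: PC=6 idx=0 pred=T actual=T -> ctr[0]=3
Ev 3: PC=6 idx=0 pred=T actual=T -> ctr[0]=3
Ev 4: PC=1 idx=1 pred=T actual=N -> ctr[1]=2
Ev 5: PC=6 idx=0 pred=T actual=T -> ctr[0]=3
Ev 6: PC=6 idx=0 pred=T actual=T -> ctr[0]=3
Ev 7: PC=1 idx=1 pred=T actual=N -> ctr[1]=1
Ev 8: PC=6 idx=0 pred=T actual=T -> ctr[0]=3
Ev 9: PC=6 idx=0 pred=T actual=T -> ctr[0]=3
Ev 10: PC=1 idx=1 pred=N actual=T -> ctr[1]=2
Ev 11: PC=6 idx=0 pred=T actual=N -> ctr[0]=2
Ev 12: PC=6 idx=0 pred=T actual=T -> ctr[0]=3
Ev 13: PC=6 idx=0 pred=T actual=T -> ctr[0]=3
Ev 14: PC=6 idx=0 pred=T actual=N -> ctr[0]=2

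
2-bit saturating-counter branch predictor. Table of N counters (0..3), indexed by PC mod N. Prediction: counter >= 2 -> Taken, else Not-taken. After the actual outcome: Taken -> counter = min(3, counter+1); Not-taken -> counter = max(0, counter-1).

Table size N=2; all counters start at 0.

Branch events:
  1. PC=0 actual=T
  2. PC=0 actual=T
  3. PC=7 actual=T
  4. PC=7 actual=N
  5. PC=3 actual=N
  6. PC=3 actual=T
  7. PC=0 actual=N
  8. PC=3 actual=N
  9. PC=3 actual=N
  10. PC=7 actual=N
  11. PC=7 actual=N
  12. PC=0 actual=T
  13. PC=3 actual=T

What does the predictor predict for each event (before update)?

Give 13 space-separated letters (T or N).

Ev 1: PC=0 idx=0 pred=N actual=T -> ctr[0]=1
Ev 2: PC=0 idx=0 pred=N actual=T -> ctr[0]=2
Ev 3: PC=7 idx=1 pred=N actual=T -> ctr[1]=1
Ev 4: PC=7 idx=1 pred=N actual=N -> ctr[1]=0
Ev 5: PC=3 idx=1 pred=N actual=N -> ctr[1]=0
Ev 6: PC=3 idx=1 pred=N actual=T -> ctr[1]=1
Ev 7: PC=0 idx=0 pred=T actual=N -> ctr[0]=1
Ev 8: PC=3 idx=1 pred=N actual=N -> ctr[1]=0
Ev 9: PC=3 idx=1 pred=N actual=N -> ctr[1]=0
Ev 10: PC=7 idx=1 pred=N actual=N -> ctr[1]=0
Ev 11: PC=7 idx=1 pred=N actual=N -> ctr[1]=0
Ev 12: PC=0 idx=0 pred=N actual=T -> ctr[0]=2
Ev 13: PC=3 idx=1 pred=N actual=T -> ctr[1]=1

Answer: N N N N N N T N N N N N N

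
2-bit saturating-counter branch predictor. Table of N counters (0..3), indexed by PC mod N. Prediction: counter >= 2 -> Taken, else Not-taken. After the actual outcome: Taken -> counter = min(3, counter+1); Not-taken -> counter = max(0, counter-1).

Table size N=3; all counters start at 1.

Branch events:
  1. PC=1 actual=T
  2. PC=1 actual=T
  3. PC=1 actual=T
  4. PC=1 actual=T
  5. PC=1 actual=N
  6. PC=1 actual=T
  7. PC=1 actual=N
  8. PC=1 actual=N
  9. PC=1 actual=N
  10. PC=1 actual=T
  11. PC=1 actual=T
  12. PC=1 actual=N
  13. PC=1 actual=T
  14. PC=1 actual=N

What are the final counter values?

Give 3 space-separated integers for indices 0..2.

Answer: 1 1 1

Derivation:
Ev 1: PC=1 idx=1 pred=N actual=T -> ctr[1]=2
Ev 2: PC=1 idx=1 pred=T actual=T -> ctr[1]=3
Ev 3: PC=1 idx=1 pred=T actual=T -> ctr[1]=3
Ev 4: PC=1 idx=1 pred=T actual=T -> ctr[1]=3
Ev 5: PC=1 idx=1 pred=T actual=N -> ctr[1]=2
Ev 6: PC=1 idx=1 pred=T actual=T -> ctr[1]=3
Ev 7: PC=1 idx=1 pred=T actual=N -> ctr[1]=2
Ev 8: PC=1 idx=1 pred=T actual=N -> ctr[1]=1
Ev 9: PC=1 idx=1 pred=N actual=N -> ctr[1]=0
Ev 10: PC=1 idx=1 pred=N actual=T -> ctr[1]=1
Ev 11: PC=1 idx=1 pred=N actual=T -> ctr[1]=2
Ev 12: PC=1 idx=1 pred=T actual=N -> ctr[1]=1
Ev 13: PC=1 idx=1 pred=N actual=T -> ctr[1]=2
Ev 14: PC=1 idx=1 pred=T actual=N -> ctr[1]=1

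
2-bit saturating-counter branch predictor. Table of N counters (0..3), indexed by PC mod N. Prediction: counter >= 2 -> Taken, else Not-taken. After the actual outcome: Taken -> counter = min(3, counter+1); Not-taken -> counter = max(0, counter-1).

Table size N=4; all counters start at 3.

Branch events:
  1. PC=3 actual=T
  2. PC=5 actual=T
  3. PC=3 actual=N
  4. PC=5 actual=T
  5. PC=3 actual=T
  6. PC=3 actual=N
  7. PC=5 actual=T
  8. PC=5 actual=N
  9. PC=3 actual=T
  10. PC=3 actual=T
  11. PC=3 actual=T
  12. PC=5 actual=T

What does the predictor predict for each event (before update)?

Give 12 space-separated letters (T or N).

Answer: T T T T T T T T T T T T

Derivation:
Ev 1: PC=3 idx=3 pred=T actual=T -> ctr[3]=3
Ev 2: PC=5 idx=1 pred=T actual=T -> ctr[1]=3
Ev 3: PC=3 idx=3 pred=T actual=N -> ctr[3]=2
Ev 4: PC=5 idx=1 pred=T actual=T -> ctr[1]=3
Ev 5: PC=3 idx=3 pred=T actual=T -> ctr[3]=3
Ev 6: PC=3 idx=3 pred=T actual=N -> ctr[3]=2
Ev 7: PC=5 idx=1 pred=T actual=T -> ctr[1]=3
Ev 8: PC=5 idx=1 pred=T actual=N -> ctr[1]=2
Ev 9: PC=3 idx=3 pred=T actual=T -> ctr[3]=3
Ev 10: PC=3 idx=3 pred=T actual=T -> ctr[3]=3
Ev 11: PC=3 idx=3 pred=T actual=T -> ctr[3]=3
Ev 12: PC=5 idx=1 pred=T actual=T -> ctr[1]=3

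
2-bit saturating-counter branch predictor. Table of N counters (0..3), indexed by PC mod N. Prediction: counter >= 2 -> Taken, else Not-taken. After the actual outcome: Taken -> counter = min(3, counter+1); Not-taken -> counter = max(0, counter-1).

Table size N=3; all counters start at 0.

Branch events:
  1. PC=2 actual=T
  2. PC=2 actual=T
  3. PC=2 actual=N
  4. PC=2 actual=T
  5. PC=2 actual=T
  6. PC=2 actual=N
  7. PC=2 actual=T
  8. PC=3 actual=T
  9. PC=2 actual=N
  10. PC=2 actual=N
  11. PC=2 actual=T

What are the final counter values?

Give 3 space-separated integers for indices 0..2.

Answer: 1 0 2

Derivation:
Ev 1: PC=2 idx=2 pred=N actual=T -> ctr[2]=1
Ev 2: PC=2 idx=2 pred=N actual=T -> ctr[2]=2
Ev 3: PC=2 idx=2 pred=T actual=N -> ctr[2]=1
Ev 4: PC=2 idx=2 pred=N actual=T -> ctr[2]=2
Ev 5: PC=2 idx=2 pred=T actual=T -> ctr[2]=3
Ev 6: PC=2 idx=2 pred=T actual=N -> ctr[2]=2
Ev 7: PC=2 idx=2 pred=T actual=T -> ctr[2]=3
Ev 8: PC=3 idx=0 pred=N actual=T -> ctr[0]=1
Ev 9: PC=2 idx=2 pred=T actual=N -> ctr[2]=2
Ev 10: PC=2 idx=2 pred=T actual=N -> ctr[2]=1
Ev 11: PC=2 idx=2 pred=N actual=T -> ctr[2]=2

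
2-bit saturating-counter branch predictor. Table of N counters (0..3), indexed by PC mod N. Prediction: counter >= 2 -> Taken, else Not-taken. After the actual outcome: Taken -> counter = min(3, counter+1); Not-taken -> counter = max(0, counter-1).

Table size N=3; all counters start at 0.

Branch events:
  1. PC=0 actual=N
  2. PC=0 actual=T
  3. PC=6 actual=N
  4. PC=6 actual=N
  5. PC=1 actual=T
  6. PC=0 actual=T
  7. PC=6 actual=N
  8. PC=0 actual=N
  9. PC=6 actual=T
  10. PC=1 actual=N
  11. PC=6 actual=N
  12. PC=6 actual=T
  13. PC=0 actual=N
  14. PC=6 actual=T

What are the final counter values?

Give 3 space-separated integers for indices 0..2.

Ev 1: PC=0 idx=0 pred=N actual=N -> ctr[0]=0
Ev 2: PC=0 idx=0 pred=N actual=T -> ctr[0]=1
Ev 3: PC=6 idx=0 pred=N actual=N -> ctr[0]=0
Ev 4: PC=6 idx=0 pred=N actual=N -> ctr[0]=0
Ev 5: PC=1 idx=1 pred=N actual=T -> ctr[1]=1
Ev 6: PC=0 idx=0 pred=N actual=T -> ctr[0]=1
Ev 7: PC=6 idx=0 pred=N actual=N -> ctr[0]=0
Ev 8: PC=0 idx=0 pred=N actual=N -> ctr[0]=0
Ev 9: PC=6 idx=0 pred=N actual=T -> ctr[0]=1
Ev 10: PC=1 idx=1 pred=N actual=N -> ctr[1]=0
Ev 11: PC=6 idx=0 pred=N actual=N -> ctr[0]=0
Ev 12: PC=6 idx=0 pred=N actual=T -> ctr[0]=1
Ev 13: PC=0 idx=0 pred=N actual=N -> ctr[0]=0
Ev 14: PC=6 idx=0 pred=N actual=T -> ctr[0]=1

Answer: 1 0 0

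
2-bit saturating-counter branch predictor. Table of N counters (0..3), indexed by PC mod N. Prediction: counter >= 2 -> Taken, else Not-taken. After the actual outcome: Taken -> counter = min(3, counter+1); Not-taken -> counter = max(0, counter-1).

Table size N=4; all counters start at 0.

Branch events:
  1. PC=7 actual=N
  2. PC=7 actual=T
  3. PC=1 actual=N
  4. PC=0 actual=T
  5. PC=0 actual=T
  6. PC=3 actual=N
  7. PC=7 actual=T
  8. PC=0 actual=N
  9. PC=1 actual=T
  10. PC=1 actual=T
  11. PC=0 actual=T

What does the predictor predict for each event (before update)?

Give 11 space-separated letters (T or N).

Ev 1: PC=7 idx=3 pred=N actual=N -> ctr[3]=0
Ev 2: PC=7 idx=3 pred=N actual=T -> ctr[3]=1
Ev 3: PC=1 idx=1 pred=N actual=N -> ctr[1]=0
Ev 4: PC=0 idx=0 pred=N actual=T -> ctr[0]=1
Ev 5: PC=0 idx=0 pred=N actual=T -> ctr[0]=2
Ev 6: PC=3 idx=3 pred=N actual=N -> ctr[3]=0
Ev 7: PC=7 idx=3 pred=N actual=T -> ctr[3]=1
Ev 8: PC=0 idx=0 pred=T actual=N -> ctr[0]=1
Ev 9: PC=1 idx=1 pred=N actual=T -> ctr[1]=1
Ev 10: PC=1 idx=1 pred=N actual=T -> ctr[1]=2
Ev 11: PC=0 idx=0 pred=N actual=T -> ctr[0]=2

Answer: N N N N N N N T N N N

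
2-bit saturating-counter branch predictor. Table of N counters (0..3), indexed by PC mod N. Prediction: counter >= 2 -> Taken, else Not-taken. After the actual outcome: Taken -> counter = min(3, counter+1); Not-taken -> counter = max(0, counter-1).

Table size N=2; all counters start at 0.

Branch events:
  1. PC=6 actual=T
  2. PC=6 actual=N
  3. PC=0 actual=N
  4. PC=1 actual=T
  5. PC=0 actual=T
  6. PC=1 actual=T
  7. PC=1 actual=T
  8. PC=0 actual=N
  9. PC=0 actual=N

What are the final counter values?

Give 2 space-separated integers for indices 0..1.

Answer: 0 3

Derivation:
Ev 1: PC=6 idx=0 pred=N actual=T -> ctr[0]=1
Ev 2: PC=6 idx=0 pred=N actual=N -> ctr[0]=0
Ev 3: PC=0 idx=0 pred=N actual=N -> ctr[0]=0
Ev 4: PC=1 idx=1 pred=N actual=T -> ctr[1]=1
Ev 5: PC=0 idx=0 pred=N actual=T -> ctr[0]=1
Ev 6: PC=1 idx=1 pred=N actual=T -> ctr[1]=2
Ev 7: PC=1 idx=1 pred=T actual=T -> ctr[1]=3
Ev 8: PC=0 idx=0 pred=N actual=N -> ctr[0]=0
Ev 9: PC=0 idx=0 pred=N actual=N -> ctr[0]=0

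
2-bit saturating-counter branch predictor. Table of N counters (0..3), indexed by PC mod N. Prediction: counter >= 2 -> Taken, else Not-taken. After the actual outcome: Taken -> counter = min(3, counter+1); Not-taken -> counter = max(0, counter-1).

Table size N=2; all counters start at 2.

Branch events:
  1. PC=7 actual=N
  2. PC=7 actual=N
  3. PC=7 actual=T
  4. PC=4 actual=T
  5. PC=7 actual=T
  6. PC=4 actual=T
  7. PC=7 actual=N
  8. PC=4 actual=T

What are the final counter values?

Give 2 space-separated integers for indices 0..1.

Ev 1: PC=7 idx=1 pred=T actual=N -> ctr[1]=1
Ev 2: PC=7 idx=1 pred=N actual=N -> ctr[1]=0
Ev 3: PC=7 idx=1 pred=N actual=T -> ctr[1]=1
Ev 4: PC=4 idx=0 pred=T actual=T -> ctr[0]=3
Ev 5: PC=7 idx=1 pred=N actual=T -> ctr[1]=2
Ev 6: PC=4 idx=0 pred=T actual=T -> ctr[0]=3
Ev 7: PC=7 idx=1 pred=T actual=N -> ctr[1]=1
Ev 8: PC=4 idx=0 pred=T actual=T -> ctr[0]=3

Answer: 3 1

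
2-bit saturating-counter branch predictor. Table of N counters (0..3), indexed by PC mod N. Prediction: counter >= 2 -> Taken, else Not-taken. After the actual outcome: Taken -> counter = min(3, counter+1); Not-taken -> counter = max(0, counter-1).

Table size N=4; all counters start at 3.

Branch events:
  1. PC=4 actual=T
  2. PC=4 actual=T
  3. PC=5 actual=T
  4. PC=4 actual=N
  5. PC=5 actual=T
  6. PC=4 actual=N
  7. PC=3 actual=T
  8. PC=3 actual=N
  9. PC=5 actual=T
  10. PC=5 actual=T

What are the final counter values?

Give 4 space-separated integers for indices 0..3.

Answer: 1 3 3 2

Derivation:
Ev 1: PC=4 idx=0 pred=T actual=T -> ctr[0]=3
Ev 2: PC=4 idx=0 pred=T actual=T -> ctr[0]=3
Ev 3: PC=5 idx=1 pred=T actual=T -> ctr[1]=3
Ev 4: PC=4 idx=0 pred=T actual=N -> ctr[0]=2
Ev 5: PC=5 idx=1 pred=T actual=T -> ctr[1]=3
Ev 6: PC=4 idx=0 pred=T actual=N -> ctr[0]=1
Ev 7: PC=3 idx=3 pred=T actual=T -> ctr[3]=3
Ev 8: PC=3 idx=3 pred=T actual=N -> ctr[3]=2
Ev 9: PC=5 idx=1 pred=T actual=T -> ctr[1]=3
Ev 10: PC=5 idx=1 pred=T actual=T -> ctr[1]=3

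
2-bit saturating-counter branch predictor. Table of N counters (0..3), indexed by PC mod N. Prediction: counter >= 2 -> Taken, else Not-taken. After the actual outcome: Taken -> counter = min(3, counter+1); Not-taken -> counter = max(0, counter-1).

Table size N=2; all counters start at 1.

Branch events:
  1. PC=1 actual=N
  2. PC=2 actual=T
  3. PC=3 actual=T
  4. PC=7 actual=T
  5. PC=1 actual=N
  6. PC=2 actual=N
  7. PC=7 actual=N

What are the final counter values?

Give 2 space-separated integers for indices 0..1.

Answer: 1 0

Derivation:
Ev 1: PC=1 idx=1 pred=N actual=N -> ctr[1]=0
Ev 2: PC=2 idx=0 pred=N actual=T -> ctr[0]=2
Ev 3: PC=3 idx=1 pred=N actual=T -> ctr[1]=1
Ev 4: PC=7 idx=1 pred=N actual=T -> ctr[1]=2
Ev 5: PC=1 idx=1 pred=T actual=N -> ctr[1]=1
Ev 6: PC=2 idx=0 pred=T actual=N -> ctr[0]=1
Ev 7: PC=7 idx=1 pred=N actual=N -> ctr[1]=0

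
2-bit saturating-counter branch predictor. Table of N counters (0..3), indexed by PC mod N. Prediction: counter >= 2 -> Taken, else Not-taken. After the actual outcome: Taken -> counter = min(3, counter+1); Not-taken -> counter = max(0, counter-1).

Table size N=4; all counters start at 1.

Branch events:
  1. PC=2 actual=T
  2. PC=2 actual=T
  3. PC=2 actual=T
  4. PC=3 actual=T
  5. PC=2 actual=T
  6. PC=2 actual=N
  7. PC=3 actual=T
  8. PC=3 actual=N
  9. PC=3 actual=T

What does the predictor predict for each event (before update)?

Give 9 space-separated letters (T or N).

Answer: N T T N T T T T T

Derivation:
Ev 1: PC=2 idx=2 pred=N actual=T -> ctr[2]=2
Ev 2: PC=2 idx=2 pred=T actual=T -> ctr[2]=3
Ev 3: PC=2 idx=2 pred=T actual=T -> ctr[2]=3
Ev 4: PC=3 idx=3 pred=N actual=T -> ctr[3]=2
Ev 5: PC=2 idx=2 pred=T actual=T -> ctr[2]=3
Ev 6: PC=2 idx=2 pred=T actual=N -> ctr[2]=2
Ev 7: PC=3 idx=3 pred=T actual=T -> ctr[3]=3
Ev 8: PC=3 idx=3 pred=T actual=N -> ctr[3]=2
Ev 9: PC=3 idx=3 pred=T actual=T -> ctr[3]=3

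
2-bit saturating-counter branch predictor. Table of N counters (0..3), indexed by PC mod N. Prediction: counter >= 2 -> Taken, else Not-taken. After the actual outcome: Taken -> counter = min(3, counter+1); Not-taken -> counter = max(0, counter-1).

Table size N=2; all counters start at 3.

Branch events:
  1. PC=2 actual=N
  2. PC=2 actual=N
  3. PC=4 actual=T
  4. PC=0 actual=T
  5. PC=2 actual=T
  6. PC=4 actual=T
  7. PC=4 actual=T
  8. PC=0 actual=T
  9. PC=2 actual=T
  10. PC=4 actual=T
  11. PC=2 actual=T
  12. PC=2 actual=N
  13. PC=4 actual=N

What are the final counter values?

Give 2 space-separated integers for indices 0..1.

Answer: 1 3

Derivation:
Ev 1: PC=2 idx=0 pred=T actual=N -> ctr[0]=2
Ev 2: PC=2 idx=0 pred=T actual=N -> ctr[0]=1
Ev 3: PC=4 idx=0 pred=N actual=T -> ctr[0]=2
Ev 4: PC=0 idx=0 pred=T actual=T -> ctr[0]=3
Ev 5: PC=2 idx=0 pred=T actual=T -> ctr[0]=3
Ev 6: PC=4 idx=0 pred=T actual=T -> ctr[0]=3
Ev 7: PC=4 idx=0 pred=T actual=T -> ctr[0]=3
Ev 8: PC=0 idx=0 pred=T actual=T -> ctr[0]=3
Ev 9: PC=2 idx=0 pred=T actual=T -> ctr[0]=3
Ev 10: PC=4 idx=0 pred=T actual=T -> ctr[0]=3
Ev 11: PC=2 idx=0 pred=T actual=T -> ctr[0]=3
Ev 12: PC=2 idx=0 pred=T actual=N -> ctr[0]=2
Ev 13: PC=4 idx=0 pred=T actual=N -> ctr[0]=1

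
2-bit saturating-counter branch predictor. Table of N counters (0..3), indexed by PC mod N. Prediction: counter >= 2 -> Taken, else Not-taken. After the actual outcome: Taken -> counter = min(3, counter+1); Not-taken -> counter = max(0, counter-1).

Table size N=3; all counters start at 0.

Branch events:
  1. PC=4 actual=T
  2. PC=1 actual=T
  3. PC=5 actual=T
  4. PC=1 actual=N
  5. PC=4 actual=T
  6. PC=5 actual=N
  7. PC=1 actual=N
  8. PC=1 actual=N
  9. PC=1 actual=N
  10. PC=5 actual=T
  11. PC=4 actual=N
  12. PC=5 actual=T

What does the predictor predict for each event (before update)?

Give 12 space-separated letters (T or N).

Ev 1: PC=4 idx=1 pred=N actual=T -> ctr[1]=1
Ev 2: PC=1 idx=1 pred=N actual=T -> ctr[1]=2
Ev 3: PC=5 idx=2 pred=N actual=T -> ctr[2]=1
Ev 4: PC=1 idx=1 pred=T actual=N -> ctr[1]=1
Ev 5: PC=4 idx=1 pred=N actual=T -> ctr[1]=2
Ev 6: PC=5 idx=2 pred=N actual=N -> ctr[2]=0
Ev 7: PC=1 idx=1 pred=T actual=N -> ctr[1]=1
Ev 8: PC=1 idx=1 pred=N actual=N -> ctr[1]=0
Ev 9: PC=1 idx=1 pred=N actual=N -> ctr[1]=0
Ev 10: PC=5 idx=2 pred=N actual=T -> ctr[2]=1
Ev 11: PC=4 idx=1 pred=N actual=N -> ctr[1]=0
Ev 12: PC=5 idx=2 pred=N actual=T -> ctr[2]=2

Answer: N N N T N N T N N N N N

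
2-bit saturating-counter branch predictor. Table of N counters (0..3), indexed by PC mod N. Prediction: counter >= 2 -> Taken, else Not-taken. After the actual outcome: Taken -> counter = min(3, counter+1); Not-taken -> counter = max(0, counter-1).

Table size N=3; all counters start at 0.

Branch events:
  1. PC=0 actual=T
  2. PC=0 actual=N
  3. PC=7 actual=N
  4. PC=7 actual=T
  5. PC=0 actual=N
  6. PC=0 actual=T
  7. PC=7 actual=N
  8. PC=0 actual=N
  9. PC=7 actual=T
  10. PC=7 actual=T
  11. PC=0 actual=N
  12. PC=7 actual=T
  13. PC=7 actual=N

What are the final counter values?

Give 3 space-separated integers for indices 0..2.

Ev 1: PC=0 idx=0 pred=N actual=T -> ctr[0]=1
Ev 2: PC=0 idx=0 pred=N actual=N -> ctr[0]=0
Ev 3: PC=7 idx=1 pred=N actual=N -> ctr[1]=0
Ev 4: PC=7 idx=1 pred=N actual=T -> ctr[1]=1
Ev 5: PC=0 idx=0 pred=N actual=N -> ctr[0]=0
Ev 6: PC=0 idx=0 pred=N actual=T -> ctr[0]=1
Ev 7: PC=7 idx=1 pred=N actual=N -> ctr[1]=0
Ev 8: PC=0 idx=0 pred=N actual=N -> ctr[0]=0
Ev 9: PC=7 idx=1 pred=N actual=T -> ctr[1]=1
Ev 10: PC=7 idx=1 pred=N actual=T -> ctr[1]=2
Ev 11: PC=0 idx=0 pred=N actual=N -> ctr[0]=0
Ev 12: PC=7 idx=1 pred=T actual=T -> ctr[1]=3
Ev 13: PC=7 idx=1 pred=T actual=N -> ctr[1]=2

Answer: 0 2 0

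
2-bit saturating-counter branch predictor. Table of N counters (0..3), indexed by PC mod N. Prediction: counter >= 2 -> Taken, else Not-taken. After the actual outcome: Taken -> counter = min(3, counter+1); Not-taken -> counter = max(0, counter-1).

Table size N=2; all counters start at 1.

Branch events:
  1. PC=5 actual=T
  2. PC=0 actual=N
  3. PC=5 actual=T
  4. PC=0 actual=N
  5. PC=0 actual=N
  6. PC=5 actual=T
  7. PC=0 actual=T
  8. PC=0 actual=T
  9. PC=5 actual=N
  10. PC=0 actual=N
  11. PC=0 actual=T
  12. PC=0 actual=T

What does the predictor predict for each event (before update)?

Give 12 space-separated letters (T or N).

Answer: N N T N N T N N T T N T

Derivation:
Ev 1: PC=5 idx=1 pred=N actual=T -> ctr[1]=2
Ev 2: PC=0 idx=0 pred=N actual=N -> ctr[0]=0
Ev 3: PC=5 idx=1 pred=T actual=T -> ctr[1]=3
Ev 4: PC=0 idx=0 pred=N actual=N -> ctr[0]=0
Ev 5: PC=0 idx=0 pred=N actual=N -> ctr[0]=0
Ev 6: PC=5 idx=1 pred=T actual=T -> ctr[1]=3
Ev 7: PC=0 idx=0 pred=N actual=T -> ctr[0]=1
Ev 8: PC=0 idx=0 pred=N actual=T -> ctr[0]=2
Ev 9: PC=5 idx=1 pred=T actual=N -> ctr[1]=2
Ev 10: PC=0 idx=0 pred=T actual=N -> ctr[0]=1
Ev 11: PC=0 idx=0 pred=N actual=T -> ctr[0]=2
Ev 12: PC=0 idx=0 pred=T actual=T -> ctr[0]=3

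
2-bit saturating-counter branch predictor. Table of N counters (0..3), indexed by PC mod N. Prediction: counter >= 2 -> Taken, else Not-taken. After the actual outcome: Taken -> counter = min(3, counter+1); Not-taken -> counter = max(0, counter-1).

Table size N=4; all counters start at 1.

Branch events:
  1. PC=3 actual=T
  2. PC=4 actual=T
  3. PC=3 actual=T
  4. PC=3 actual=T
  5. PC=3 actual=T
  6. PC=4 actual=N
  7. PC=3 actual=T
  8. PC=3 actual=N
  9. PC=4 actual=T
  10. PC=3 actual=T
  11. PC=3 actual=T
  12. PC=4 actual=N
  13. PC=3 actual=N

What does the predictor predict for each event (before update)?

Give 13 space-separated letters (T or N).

Ev 1: PC=3 idx=3 pred=N actual=T -> ctr[3]=2
Ev 2: PC=4 idx=0 pred=N actual=T -> ctr[0]=2
Ev 3: PC=3 idx=3 pred=T actual=T -> ctr[3]=3
Ev 4: PC=3 idx=3 pred=T actual=T -> ctr[3]=3
Ev 5: PC=3 idx=3 pred=T actual=T -> ctr[3]=3
Ev 6: PC=4 idx=0 pred=T actual=N -> ctr[0]=1
Ev 7: PC=3 idx=3 pred=T actual=T -> ctr[3]=3
Ev 8: PC=3 idx=3 pred=T actual=N -> ctr[3]=2
Ev 9: PC=4 idx=0 pred=N actual=T -> ctr[0]=2
Ev 10: PC=3 idx=3 pred=T actual=T -> ctr[3]=3
Ev 11: PC=3 idx=3 pred=T actual=T -> ctr[3]=3
Ev 12: PC=4 idx=0 pred=T actual=N -> ctr[0]=1
Ev 13: PC=3 idx=3 pred=T actual=N -> ctr[3]=2

Answer: N N T T T T T T N T T T T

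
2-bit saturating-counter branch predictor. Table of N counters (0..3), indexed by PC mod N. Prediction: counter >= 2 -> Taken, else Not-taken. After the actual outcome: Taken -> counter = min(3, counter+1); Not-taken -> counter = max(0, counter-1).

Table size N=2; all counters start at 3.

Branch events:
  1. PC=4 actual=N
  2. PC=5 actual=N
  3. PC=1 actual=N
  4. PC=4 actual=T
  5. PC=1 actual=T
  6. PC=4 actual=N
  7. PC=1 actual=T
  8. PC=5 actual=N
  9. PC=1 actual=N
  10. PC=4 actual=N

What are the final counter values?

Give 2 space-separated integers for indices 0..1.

Ev 1: PC=4 idx=0 pred=T actual=N -> ctr[0]=2
Ev 2: PC=5 idx=1 pred=T actual=N -> ctr[1]=2
Ev 3: PC=1 idx=1 pred=T actual=N -> ctr[1]=1
Ev 4: PC=4 idx=0 pred=T actual=T -> ctr[0]=3
Ev 5: PC=1 idx=1 pred=N actual=T -> ctr[1]=2
Ev 6: PC=4 idx=0 pred=T actual=N -> ctr[0]=2
Ev 7: PC=1 idx=1 pred=T actual=T -> ctr[1]=3
Ev 8: PC=5 idx=1 pred=T actual=N -> ctr[1]=2
Ev 9: PC=1 idx=1 pred=T actual=N -> ctr[1]=1
Ev 10: PC=4 idx=0 pred=T actual=N -> ctr[0]=1

Answer: 1 1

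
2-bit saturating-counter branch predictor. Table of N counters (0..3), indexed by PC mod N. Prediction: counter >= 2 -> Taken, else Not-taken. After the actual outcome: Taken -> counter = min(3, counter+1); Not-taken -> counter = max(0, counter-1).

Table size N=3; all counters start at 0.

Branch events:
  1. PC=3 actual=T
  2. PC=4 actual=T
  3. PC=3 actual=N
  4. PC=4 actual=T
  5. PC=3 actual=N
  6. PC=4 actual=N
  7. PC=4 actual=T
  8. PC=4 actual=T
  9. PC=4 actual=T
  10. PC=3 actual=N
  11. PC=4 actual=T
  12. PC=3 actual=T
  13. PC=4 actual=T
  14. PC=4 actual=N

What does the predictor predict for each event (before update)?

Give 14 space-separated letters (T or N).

Ev 1: PC=3 idx=0 pred=N actual=T -> ctr[0]=1
Ev 2: PC=4 idx=1 pred=N actual=T -> ctr[1]=1
Ev 3: PC=3 idx=0 pred=N actual=N -> ctr[0]=0
Ev 4: PC=4 idx=1 pred=N actual=T -> ctr[1]=2
Ev 5: PC=3 idx=0 pred=N actual=N -> ctr[0]=0
Ev 6: PC=4 idx=1 pred=T actual=N -> ctr[1]=1
Ev 7: PC=4 idx=1 pred=N actual=T -> ctr[1]=2
Ev 8: PC=4 idx=1 pred=T actual=T -> ctr[1]=3
Ev 9: PC=4 idx=1 pred=T actual=T -> ctr[1]=3
Ev 10: PC=3 idx=0 pred=N actual=N -> ctr[0]=0
Ev 11: PC=4 idx=1 pred=T actual=T -> ctr[1]=3
Ev 12: PC=3 idx=0 pred=N actual=T -> ctr[0]=1
Ev 13: PC=4 idx=1 pred=T actual=T -> ctr[1]=3
Ev 14: PC=4 idx=1 pred=T actual=N -> ctr[1]=2

Answer: N N N N N T N T T N T N T T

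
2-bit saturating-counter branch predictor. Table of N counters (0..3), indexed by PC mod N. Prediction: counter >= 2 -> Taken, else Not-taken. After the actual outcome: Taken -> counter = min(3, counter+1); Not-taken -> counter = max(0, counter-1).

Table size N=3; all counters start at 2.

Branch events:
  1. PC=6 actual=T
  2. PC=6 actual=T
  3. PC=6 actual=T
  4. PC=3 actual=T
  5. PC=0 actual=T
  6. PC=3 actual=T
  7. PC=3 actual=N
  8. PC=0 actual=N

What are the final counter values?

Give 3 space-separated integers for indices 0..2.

Answer: 1 2 2

Derivation:
Ev 1: PC=6 idx=0 pred=T actual=T -> ctr[0]=3
Ev 2: PC=6 idx=0 pred=T actual=T -> ctr[0]=3
Ev 3: PC=6 idx=0 pred=T actual=T -> ctr[0]=3
Ev 4: PC=3 idx=0 pred=T actual=T -> ctr[0]=3
Ev 5: PC=0 idx=0 pred=T actual=T -> ctr[0]=3
Ev 6: PC=3 idx=0 pred=T actual=T -> ctr[0]=3
Ev 7: PC=3 idx=0 pred=T actual=N -> ctr[0]=2
Ev 8: PC=0 idx=0 pred=T actual=N -> ctr[0]=1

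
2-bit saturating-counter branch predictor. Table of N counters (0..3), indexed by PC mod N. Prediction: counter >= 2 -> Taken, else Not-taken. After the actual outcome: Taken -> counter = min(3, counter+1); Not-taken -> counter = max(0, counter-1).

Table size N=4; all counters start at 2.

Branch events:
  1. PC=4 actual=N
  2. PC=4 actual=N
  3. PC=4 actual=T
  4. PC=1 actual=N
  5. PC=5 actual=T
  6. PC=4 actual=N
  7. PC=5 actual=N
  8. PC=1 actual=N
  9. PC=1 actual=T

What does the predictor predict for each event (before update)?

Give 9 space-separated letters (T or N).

Ev 1: PC=4 idx=0 pred=T actual=N -> ctr[0]=1
Ev 2: PC=4 idx=0 pred=N actual=N -> ctr[0]=0
Ev 3: PC=4 idx=0 pred=N actual=T -> ctr[0]=1
Ev 4: PC=1 idx=1 pred=T actual=N -> ctr[1]=1
Ev 5: PC=5 idx=1 pred=N actual=T -> ctr[1]=2
Ev 6: PC=4 idx=0 pred=N actual=N -> ctr[0]=0
Ev 7: PC=5 idx=1 pred=T actual=N -> ctr[1]=1
Ev 8: PC=1 idx=1 pred=N actual=N -> ctr[1]=0
Ev 9: PC=1 idx=1 pred=N actual=T -> ctr[1]=1

Answer: T N N T N N T N N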